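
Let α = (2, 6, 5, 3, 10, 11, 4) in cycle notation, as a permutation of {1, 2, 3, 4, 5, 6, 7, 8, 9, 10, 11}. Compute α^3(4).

5

4 lies in the 7-cycle (2, 6, 5, 3, 10, 11, 4).
Stepping 3 places around the cycle: 4 → 2 → 6 → 5.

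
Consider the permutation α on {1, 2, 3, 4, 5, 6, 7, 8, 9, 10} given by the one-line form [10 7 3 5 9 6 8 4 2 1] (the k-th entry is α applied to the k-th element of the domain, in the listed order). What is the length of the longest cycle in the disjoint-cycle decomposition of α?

6

Decomposing into disjoint cycles gives (1 10)(2 7 8 4 5 9); the longest has length 6.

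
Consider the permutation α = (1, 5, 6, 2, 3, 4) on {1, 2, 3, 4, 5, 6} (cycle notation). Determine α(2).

Within (1, 5, 6, 2, 3, 4), 2 ↦ 3.

3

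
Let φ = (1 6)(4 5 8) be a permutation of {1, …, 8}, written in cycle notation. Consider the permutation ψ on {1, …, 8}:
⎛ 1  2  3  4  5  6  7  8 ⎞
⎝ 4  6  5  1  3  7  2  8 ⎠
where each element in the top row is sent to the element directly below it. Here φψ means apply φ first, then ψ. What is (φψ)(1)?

7

First apply φ: φ(1) = 6, then ψ(6) = 7. Thus (φψ)(1) = 7.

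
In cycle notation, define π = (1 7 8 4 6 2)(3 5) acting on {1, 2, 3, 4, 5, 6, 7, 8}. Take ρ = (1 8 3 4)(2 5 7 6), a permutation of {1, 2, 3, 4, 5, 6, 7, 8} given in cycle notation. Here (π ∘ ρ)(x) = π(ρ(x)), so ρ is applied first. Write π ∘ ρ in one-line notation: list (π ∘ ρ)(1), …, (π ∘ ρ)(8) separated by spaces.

(π ∘ ρ)(x) = π(ρ(x)). Computing each image: π(ρ(1)) = π(8) = 4, π(ρ(2)) = π(5) = 3, π(ρ(3)) = π(4) = 6, π(ρ(4)) = π(1) = 7, π(ρ(5)) = π(7) = 8, π(ρ(6)) = π(2) = 1, π(ρ(7)) = π(6) = 2, π(ρ(8)) = π(3) = 5.
Hence π ∘ ρ = [4 3 6 7 8 1 2 5].

4 3 6 7 8 1 2 5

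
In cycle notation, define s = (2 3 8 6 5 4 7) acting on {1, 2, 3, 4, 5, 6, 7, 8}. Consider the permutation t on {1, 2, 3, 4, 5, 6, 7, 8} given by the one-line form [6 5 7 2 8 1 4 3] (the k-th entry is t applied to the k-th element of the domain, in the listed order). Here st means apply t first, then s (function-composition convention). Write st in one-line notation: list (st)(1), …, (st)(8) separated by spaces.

5 4 2 3 6 1 7 8

Chase each element through t then s: 1 → 6 → 5; 2 → 5 → 4; 3 → 7 → 2; 4 → 2 → 3; 5 → 8 → 6; 6 → 1 → 1; 7 → 4 → 7; 8 → 3 → 8.
Collecting the images, st = [5 4 2 3 6 1 7 8].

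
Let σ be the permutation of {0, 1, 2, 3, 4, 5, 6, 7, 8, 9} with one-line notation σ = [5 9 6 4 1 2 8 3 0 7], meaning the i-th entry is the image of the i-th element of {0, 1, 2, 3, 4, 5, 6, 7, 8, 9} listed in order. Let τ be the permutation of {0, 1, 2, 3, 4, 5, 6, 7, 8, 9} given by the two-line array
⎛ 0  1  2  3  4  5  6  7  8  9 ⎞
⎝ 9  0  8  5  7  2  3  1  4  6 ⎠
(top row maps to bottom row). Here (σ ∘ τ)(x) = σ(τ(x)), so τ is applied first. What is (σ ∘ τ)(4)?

3

First apply τ: τ(4) = 7, then σ(7) = 3. Thus (σ ∘ τ)(4) = 3.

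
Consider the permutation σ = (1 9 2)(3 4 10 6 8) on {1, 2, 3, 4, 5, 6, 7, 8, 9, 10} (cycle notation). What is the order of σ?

15

The disjoint cycles have lengths 5, 3, 1, 1.
The order of σ is the least common multiple of its cycle lengths: lcm(5, 3) = 15.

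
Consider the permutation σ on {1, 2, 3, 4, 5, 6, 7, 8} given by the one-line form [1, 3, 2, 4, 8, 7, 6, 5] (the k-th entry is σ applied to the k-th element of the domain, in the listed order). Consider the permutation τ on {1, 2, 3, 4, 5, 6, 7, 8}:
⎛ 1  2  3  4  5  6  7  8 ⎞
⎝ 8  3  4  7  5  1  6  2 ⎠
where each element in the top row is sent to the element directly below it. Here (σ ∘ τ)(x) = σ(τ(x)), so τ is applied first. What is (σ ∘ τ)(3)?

(σ ∘ τ)(3) = σ(τ(3)). τ(3) = 4, then σ(4) = 4. So (σ ∘ τ)(3) = 4.

4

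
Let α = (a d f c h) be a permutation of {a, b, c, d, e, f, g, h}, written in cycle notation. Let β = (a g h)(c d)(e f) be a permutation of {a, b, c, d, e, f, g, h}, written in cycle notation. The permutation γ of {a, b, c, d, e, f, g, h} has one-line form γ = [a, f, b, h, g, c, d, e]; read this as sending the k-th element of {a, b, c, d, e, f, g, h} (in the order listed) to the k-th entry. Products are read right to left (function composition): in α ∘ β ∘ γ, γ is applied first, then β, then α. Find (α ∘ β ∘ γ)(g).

Apply the permutations in order: γ(g) = d, then β(d) = c, then α(c) = h. So (α ∘ β ∘ γ)(g) = h.

h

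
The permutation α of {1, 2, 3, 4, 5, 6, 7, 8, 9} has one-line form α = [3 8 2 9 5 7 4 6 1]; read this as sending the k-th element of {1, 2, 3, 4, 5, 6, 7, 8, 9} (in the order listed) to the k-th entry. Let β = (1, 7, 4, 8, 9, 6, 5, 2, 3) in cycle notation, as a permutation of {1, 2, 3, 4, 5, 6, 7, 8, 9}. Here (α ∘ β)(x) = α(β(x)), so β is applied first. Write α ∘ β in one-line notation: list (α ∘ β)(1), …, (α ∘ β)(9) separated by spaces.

(α ∘ β)(x) = α(β(x)). Computing each image: α(β(1)) = α(7) = 4, α(β(2)) = α(3) = 2, α(β(3)) = α(1) = 3, α(β(4)) = α(8) = 6, α(β(5)) = α(2) = 8, α(β(6)) = α(5) = 5, α(β(7)) = α(4) = 9, α(β(8)) = α(9) = 1, α(β(9)) = α(6) = 7.
Hence α ∘ β = [4 2 3 6 8 5 9 1 7].

4 2 3 6 8 5 9 1 7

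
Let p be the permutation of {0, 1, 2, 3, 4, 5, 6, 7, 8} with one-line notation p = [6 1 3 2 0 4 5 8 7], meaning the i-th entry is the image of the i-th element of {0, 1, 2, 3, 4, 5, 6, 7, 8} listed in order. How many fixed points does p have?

The fixed points (elements with p(x) = x) are {1}, so there is 1.

1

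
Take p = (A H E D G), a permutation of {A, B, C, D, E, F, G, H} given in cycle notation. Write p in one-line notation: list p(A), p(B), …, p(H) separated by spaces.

Reading each image from the cycles: A→H, B→B, C→C, D→G, E→D, F→F, G→A, H→E.
So the one-line form is H B C G D F A E.

H B C G D F A E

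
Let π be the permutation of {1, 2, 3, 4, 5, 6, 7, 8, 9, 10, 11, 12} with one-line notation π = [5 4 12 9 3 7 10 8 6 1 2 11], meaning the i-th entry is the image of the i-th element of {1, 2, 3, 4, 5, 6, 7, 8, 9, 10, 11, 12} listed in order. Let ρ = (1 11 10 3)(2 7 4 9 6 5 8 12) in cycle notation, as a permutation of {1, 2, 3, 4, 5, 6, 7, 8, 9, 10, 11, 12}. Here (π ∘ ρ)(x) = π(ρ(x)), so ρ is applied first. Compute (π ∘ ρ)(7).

9

(π ∘ ρ)(7) = π(ρ(7)). ρ(7) = 4, then π(4) = 9. So (π ∘ ρ)(7) = 9.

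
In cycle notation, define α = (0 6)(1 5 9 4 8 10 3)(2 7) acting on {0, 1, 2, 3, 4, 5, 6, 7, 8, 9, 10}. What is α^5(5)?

3

5 lies in the 7-cycle (1 5 9 4 8 10 3).
Advancing 5 steps from 5: 5 → 9 → 4 → 8 → 10 → 3.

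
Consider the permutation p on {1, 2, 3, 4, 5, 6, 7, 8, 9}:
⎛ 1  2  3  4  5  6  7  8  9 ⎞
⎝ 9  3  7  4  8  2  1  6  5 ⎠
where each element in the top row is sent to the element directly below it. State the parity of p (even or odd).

In disjoint-cycle form the cycle lengths are 8, 1.
A cycle is odd iff its length is even; p has 1 even-length cycle, so sgn(p) = (−1)^1 and p is odd.

odd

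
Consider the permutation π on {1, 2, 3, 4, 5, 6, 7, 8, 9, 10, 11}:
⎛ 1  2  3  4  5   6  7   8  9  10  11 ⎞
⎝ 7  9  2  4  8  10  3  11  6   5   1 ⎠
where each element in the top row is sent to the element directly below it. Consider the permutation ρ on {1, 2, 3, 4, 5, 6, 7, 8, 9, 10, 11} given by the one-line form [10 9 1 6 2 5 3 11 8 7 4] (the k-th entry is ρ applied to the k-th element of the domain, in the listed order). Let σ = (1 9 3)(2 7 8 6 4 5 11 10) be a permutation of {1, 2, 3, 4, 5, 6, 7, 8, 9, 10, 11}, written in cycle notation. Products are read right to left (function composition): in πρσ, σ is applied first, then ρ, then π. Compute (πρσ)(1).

11

Chase 1: σ(1) = 9; ρ(9) = 8; π(8) = 11. Hence (πρσ)(1) = 11.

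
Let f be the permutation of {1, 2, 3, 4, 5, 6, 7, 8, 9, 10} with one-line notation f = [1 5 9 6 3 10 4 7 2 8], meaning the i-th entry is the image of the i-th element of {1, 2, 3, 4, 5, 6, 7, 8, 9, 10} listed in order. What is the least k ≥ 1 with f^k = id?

Decomposing into disjoint cycles gives cycle lengths 5, 4, 1.
The order is lcm(5, 4) = 20.

20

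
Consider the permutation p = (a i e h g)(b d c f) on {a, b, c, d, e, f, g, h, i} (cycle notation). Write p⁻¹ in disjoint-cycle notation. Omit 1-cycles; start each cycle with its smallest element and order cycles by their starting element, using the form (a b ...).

Inverting a permutation written in cycle notation just reverses the order within every cycle.
After reversing and putting each cycle's least element first, p⁻¹ = (a g h e i)(b f c d).

(a g h e i)(b f c d)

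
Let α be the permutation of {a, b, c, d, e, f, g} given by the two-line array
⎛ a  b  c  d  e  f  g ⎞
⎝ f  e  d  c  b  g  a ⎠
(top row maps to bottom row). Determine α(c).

The entry below c in the array is d, so α(c) = d.

d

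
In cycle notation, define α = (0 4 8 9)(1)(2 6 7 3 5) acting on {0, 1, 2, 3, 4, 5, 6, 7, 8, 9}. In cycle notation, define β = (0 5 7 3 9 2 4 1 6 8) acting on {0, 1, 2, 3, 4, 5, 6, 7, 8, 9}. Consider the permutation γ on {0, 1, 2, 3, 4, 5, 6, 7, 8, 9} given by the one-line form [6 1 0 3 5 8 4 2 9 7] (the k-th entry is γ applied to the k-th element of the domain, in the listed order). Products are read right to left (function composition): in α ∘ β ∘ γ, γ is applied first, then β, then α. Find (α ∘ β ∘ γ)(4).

3

(α ∘ β ∘ γ)(4) = α(β(γ(4))). γ(4) = 5, then β(5) = 7, then α(7) = 3, so the result is 3.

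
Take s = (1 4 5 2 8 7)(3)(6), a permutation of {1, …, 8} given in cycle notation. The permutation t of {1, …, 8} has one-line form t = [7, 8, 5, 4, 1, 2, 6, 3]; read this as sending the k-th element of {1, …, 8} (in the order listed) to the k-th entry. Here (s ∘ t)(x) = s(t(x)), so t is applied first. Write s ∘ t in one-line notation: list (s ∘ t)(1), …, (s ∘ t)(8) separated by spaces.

For each element, apply t then s: 1 → 7 → 1; 2 → 8 → 7; 3 → 5 → 2; 4 → 4 → 5; 5 → 1 → 4; 6 → 2 → 8; 7 → 6 → 6; 8 → 3 → 3.
So s ∘ t in one-line form is 1 7 2 5 4 8 6 3.

1 7 2 5 4 8 6 3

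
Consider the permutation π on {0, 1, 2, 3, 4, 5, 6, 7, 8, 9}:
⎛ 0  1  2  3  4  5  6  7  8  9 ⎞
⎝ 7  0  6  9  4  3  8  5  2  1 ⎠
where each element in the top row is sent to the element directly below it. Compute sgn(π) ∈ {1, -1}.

In disjoint-cycle form the cycle lengths are 6, 3, 1.
A cycle of length ℓ contributes ℓ−1 transpositions, so π is a product of 5 + 2 = 7 transpositions — odd.

-1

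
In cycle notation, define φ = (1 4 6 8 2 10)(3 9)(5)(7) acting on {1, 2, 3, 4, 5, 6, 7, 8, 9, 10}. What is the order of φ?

The cycle type of φ is (6, 2, 1, 1).
The order is lcm(6, 2) = 6.

6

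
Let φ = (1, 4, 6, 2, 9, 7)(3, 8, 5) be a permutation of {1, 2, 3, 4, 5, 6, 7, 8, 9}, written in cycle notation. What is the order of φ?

6

The disjoint cycles have lengths 6, 3.
The order is lcm(6, 3) = 6.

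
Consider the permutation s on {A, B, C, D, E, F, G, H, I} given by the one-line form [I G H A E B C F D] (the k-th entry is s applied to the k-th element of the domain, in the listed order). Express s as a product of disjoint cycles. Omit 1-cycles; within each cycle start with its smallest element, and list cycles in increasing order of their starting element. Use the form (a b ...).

Start at A and follow images: A → I → D → A, giving the cycle (A I D).
Continuing from each remaining unvisited element yields (A I D)(B G C H F).

(A I D)(B G C H F)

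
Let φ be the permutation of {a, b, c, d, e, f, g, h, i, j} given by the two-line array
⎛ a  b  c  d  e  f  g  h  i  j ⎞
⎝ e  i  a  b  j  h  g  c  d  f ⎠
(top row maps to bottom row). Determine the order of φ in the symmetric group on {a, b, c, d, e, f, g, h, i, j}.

The disjoint-cycle form of φ has cycle lengths 6, 3, 1.
The order is lcm(6, 3) = 6.

6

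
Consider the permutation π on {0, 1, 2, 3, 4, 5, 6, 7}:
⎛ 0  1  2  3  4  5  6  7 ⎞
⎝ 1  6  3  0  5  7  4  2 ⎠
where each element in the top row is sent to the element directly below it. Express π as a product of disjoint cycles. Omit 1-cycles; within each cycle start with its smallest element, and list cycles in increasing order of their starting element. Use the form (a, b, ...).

Iterating π from 0 gives 0 → 1 → 6 → 4 → 5 → 7 → 2 → 3 → 0; that is the 8-cycle (0, 1, 6, 4, 5, 7, 2, 3).
Continuing from each remaining unvisited element yields (0, 1, 6, 4, 5, 7, 2, 3).

(0, 1, 6, 4, 5, 7, 2, 3)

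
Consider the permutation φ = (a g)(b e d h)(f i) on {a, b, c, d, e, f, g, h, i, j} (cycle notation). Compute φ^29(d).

h

d lies in the 4-cycle (b e d h).
On a 4-cycle, φ^4 is the identity, so φ^29 = φ^1 there (29 ≡ 1 mod 4).
Advancing 1 step from d: d → h.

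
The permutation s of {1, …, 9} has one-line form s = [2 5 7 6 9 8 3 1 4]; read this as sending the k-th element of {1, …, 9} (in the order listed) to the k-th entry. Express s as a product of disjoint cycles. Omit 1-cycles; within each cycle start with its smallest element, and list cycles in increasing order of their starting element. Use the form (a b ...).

From 1: 1 → 2 → 5 → 9 → 4 → 6 → 8 → 1, closing the cycle (1 2 5 9 4 6 8).
Repeating from the next unused element and collecting all non-trivial cycles gives (1 2 5 9 4 6 8)(3 7).

(1 2 5 9 4 6 8)(3 7)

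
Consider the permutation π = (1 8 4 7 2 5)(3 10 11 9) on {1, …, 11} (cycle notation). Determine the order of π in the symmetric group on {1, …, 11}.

12

The cycle type of π is (6, 4, 1).
The order is lcm(6, 4) = 12.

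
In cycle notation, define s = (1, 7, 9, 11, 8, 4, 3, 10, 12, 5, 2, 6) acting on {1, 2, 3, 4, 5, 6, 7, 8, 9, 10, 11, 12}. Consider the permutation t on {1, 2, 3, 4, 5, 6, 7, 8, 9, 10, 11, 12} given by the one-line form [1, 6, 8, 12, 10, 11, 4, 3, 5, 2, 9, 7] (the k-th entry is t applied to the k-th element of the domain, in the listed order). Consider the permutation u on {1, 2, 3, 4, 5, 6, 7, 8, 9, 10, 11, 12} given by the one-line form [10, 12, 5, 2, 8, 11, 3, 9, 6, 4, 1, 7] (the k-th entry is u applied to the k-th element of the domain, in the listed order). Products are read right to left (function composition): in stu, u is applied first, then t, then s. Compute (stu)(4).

1

Chase 4: u(4) = 2; t(2) = 6; s(6) = 1. Hence (stu)(4) = 1.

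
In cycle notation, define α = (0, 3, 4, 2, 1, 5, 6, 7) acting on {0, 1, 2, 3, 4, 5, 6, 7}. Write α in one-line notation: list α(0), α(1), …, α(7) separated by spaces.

Image by image: 0→3, 1→5, 2→1, 3→4, 4→2, 5→6, 6→7, 7→0.
So the one-line form is 3 5 1 4 2 6 7 0.

3 5 1 4 2 6 7 0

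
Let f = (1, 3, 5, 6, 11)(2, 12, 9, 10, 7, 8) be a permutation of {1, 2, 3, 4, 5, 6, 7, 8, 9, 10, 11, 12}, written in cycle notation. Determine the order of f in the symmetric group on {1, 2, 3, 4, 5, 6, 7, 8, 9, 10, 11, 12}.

The cycle type of f is (6, 5, 1).
The order is lcm(6, 5) = 30.

30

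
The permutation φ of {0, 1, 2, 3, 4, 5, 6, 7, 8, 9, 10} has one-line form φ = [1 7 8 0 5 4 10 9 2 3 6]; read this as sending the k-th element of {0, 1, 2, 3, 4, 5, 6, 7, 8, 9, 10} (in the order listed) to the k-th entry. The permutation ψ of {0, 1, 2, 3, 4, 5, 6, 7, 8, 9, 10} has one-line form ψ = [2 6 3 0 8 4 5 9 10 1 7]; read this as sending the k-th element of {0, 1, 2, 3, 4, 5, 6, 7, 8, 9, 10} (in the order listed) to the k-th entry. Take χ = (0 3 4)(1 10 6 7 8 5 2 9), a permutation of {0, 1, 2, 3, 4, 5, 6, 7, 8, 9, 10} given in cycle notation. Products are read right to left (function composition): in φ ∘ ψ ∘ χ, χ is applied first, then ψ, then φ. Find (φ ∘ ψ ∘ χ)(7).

(φ ∘ ψ ∘ χ)(7) = φ(ψ(χ(7))). χ(7) = 8, then ψ(8) = 10, then φ(10) = 6, so the result is 6.

6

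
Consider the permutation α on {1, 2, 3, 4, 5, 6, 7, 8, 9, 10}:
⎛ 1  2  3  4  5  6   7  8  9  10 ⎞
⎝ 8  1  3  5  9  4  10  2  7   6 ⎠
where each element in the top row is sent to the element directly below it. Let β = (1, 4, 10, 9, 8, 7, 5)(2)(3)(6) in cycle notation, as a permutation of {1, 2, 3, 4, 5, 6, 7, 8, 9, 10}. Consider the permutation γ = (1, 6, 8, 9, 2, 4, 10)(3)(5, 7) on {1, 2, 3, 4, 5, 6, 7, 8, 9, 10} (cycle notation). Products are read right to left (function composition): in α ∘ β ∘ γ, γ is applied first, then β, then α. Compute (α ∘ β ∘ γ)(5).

9

Apply the permutations in order: γ(5) = 7, then β(7) = 5, then α(5) = 9. So (α ∘ β ∘ γ)(5) = 9.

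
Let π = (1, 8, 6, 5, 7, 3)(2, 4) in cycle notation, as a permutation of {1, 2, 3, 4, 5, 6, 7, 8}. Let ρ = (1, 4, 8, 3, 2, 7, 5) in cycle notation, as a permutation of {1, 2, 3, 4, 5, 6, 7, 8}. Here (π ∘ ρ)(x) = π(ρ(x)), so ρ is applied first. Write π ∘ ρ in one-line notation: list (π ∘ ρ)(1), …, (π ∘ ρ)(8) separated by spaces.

For each element, apply ρ then π: 1 → 4 → 2; 2 → 7 → 3; 3 → 2 → 4; 4 → 8 → 6; 5 → 1 → 8; 6 → 6 → 5; 7 → 5 → 7; 8 → 3 → 1.
So π ∘ ρ in one-line form is 2 3 4 6 8 5 7 1.

2 3 4 6 8 5 7 1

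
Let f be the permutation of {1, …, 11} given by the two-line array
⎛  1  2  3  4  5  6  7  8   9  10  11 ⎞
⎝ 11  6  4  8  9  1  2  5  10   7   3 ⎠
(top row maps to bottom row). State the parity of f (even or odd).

In disjoint-cycle form the cycle lengths are 11.
A cycle is odd iff its length is even; f has 0 even-length cycles, so sgn(f) = (−1)^0 and f is even.

even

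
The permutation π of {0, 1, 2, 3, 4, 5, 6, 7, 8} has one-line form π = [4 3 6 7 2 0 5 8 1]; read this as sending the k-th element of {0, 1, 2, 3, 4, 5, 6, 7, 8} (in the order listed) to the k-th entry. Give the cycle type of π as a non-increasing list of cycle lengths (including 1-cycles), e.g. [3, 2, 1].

[5, 4]

The disjoint cycles are (0 4 2 6 5)(1 3 7 8), with lengths 5, 4 in non-increasing order.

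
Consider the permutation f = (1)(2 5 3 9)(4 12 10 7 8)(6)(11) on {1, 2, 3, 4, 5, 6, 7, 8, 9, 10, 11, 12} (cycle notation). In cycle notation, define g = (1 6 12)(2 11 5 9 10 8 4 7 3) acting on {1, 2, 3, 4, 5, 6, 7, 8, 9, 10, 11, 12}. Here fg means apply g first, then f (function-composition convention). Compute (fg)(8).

12

First apply g: g(8) = 4, then f(4) = 12. Thus (fg)(8) = 12.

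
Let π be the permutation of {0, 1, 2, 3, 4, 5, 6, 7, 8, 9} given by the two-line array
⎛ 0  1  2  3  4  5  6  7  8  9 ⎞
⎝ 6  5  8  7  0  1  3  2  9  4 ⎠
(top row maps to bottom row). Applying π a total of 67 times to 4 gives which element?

3

Tracing 4 → 0 → … returns to 4 after 8 steps, so 4 lies in an 8-cycle (0 6 3 7 2 8 9 4).
Since the cycle has length 8, π^67 acts on it the same as π^3 (67 mod 8 = 3).
Advancing 3 steps from 4: 4 → 0 → 6 → 3.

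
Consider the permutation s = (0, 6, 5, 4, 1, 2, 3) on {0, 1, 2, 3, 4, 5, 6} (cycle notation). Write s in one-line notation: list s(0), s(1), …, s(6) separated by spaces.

6 2 3 0 1 4 5

Each element maps to the next entry in its cycle (wrapping to the front): 0↦6, 1↦2, 2↦3, 3↦0, 4↦1, 5↦4, 6↦5.
Listing these in domain order gives 6 2 3 0 1 4 5.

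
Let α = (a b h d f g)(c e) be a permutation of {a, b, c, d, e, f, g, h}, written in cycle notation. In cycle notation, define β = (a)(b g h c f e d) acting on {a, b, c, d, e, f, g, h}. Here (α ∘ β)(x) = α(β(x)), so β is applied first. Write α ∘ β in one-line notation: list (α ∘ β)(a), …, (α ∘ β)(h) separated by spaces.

Chase each element through β then α: a → a → b; b → g → a; c → f → g; d → b → h; e → d → f; f → e → c; g → h → d; h → c → e.
Collecting the images, α ∘ β = [b a g h f c d e].

b a g h f c d e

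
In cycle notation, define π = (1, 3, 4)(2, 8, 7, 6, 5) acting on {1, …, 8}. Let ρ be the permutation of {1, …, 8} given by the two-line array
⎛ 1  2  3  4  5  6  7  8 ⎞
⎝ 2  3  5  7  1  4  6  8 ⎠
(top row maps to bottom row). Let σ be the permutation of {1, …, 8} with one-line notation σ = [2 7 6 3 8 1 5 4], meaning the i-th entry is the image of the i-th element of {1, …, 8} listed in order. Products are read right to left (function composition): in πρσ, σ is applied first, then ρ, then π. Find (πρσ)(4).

2

(πρσ)(4) = π(ρ(σ(4))). σ(4) = 3, then ρ(3) = 5, then π(5) = 2, so the result is 2.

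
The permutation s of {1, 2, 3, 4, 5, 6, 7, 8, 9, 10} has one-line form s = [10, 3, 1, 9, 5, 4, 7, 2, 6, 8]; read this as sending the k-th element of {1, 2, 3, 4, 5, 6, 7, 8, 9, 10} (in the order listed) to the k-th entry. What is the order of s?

15

Writing s as disjoint cycles, the cycle lengths are 5, 3, 1, 1.
The order of s is the least common multiple of its cycle lengths: lcm(5, 3) = 15.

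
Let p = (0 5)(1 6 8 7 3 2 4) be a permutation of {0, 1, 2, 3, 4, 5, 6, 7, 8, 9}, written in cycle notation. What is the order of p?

The disjoint cycles have lengths 7, 2, 1.
The order is lcm(7, 2) = 14.

14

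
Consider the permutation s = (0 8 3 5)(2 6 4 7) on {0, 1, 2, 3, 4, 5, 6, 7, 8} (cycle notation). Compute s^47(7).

7 lies in the 4-cycle (2 6 4 7).
Since the cycle has length 4, s^47 acts on it the same as s^3 (47 mod 4 = 3).
Stepping 3 places around the cycle: 7 → 2 → 6 → 4.

4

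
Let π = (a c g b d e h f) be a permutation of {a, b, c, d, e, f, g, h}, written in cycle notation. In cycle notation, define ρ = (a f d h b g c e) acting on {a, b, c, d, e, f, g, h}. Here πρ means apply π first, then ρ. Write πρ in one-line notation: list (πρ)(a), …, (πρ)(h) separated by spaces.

(πρ)(x) = ρ(π(x)). Computing each image: ρ(π(a)) = ρ(c) = e, ρ(π(b)) = ρ(d) = h, ρ(π(c)) = ρ(g) = c, ρ(π(d)) = ρ(e) = a, ρ(π(e)) = ρ(h) = b, ρ(π(f)) = ρ(a) = f, ρ(π(g)) = ρ(b) = g, ρ(π(h)) = ρ(f) = d.
Hence πρ = [e h c a b f g d].

e h c a b f g d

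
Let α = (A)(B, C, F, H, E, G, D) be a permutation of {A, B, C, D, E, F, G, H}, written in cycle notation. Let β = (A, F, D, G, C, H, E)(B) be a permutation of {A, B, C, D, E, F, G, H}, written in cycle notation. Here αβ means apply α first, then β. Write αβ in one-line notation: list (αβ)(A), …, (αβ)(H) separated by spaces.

(αβ)(x) = β(α(x)). Computing each image: β(α(A)) = β(A) = F, β(α(B)) = β(C) = H, β(α(C)) = β(F) = D, β(α(D)) = β(B) = B, β(α(E)) = β(G) = C, β(α(F)) = β(H) = E, β(α(G)) = β(D) = G, β(α(H)) = β(E) = A.
Hence αβ = [F H D B C E G A].

F H D B C E G A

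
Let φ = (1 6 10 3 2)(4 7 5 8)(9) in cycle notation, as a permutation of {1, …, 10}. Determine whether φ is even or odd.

odd

The cycle lengths are 5, 4, 1.
A cycle is odd iff its length is even; φ has 1 even-length cycle, so sgn(φ) = (−1)^1 and φ is odd.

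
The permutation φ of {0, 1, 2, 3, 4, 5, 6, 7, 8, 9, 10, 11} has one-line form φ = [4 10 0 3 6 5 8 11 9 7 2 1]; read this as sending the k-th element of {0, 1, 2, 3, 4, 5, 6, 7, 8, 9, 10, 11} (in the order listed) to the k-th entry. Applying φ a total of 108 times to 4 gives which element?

Tracing 4 → 6 → … returns to 4 after 10 steps, so 4 lies in a 10-cycle (0 4 6 8 9 7 11 1 10 2).
On a 10-cycle, φ^10 is the identity, so φ^108 = φ^8 there (108 ≡ 8 mod 10).
Stepping 8 places around the cycle: 4 → 6 → 8 → 9 → 7 → 11 → 1 → 10 → 2.

2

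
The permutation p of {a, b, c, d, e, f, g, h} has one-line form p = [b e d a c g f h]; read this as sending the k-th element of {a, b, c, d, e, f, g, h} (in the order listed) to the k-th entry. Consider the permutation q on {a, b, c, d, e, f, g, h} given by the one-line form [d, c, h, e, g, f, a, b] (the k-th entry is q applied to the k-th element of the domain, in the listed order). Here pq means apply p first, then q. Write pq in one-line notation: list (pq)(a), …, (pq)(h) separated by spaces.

(pq)(x) = q(p(x)). Computing each image: q(p(a)) = q(b) = c, q(p(b)) = q(e) = g, q(p(c)) = q(d) = e, q(p(d)) = q(a) = d, q(p(e)) = q(c) = h, q(p(f)) = q(g) = a, q(p(g)) = q(f) = f, q(p(h)) = q(h) = b.
Hence pq = [c g e d h a f b].

c g e d h a f b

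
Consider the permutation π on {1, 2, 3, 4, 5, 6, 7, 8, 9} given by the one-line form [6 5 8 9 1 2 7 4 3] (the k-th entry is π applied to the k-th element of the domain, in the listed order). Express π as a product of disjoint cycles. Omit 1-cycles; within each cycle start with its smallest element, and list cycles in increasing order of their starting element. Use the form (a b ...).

Iterating π from 1 gives 1 → 6 → 2 → 5 → 1; that is the 4-cycle (1 6 2 5).
Continuing from each remaining unvisited element yields (1 6 2 5)(3 8 4 9).

(1 6 2 5)(3 8 4 9)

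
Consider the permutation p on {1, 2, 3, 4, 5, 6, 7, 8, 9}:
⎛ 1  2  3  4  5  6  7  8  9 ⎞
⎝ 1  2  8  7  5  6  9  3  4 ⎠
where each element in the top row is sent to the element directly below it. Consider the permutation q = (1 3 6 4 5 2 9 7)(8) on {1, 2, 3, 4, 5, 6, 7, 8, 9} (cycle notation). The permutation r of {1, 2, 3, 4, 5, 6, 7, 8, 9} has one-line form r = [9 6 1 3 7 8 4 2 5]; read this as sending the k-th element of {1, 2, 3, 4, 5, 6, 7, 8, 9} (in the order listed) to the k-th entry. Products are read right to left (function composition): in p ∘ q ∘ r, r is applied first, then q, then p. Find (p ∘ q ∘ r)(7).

Chase 7: r(7) = 4; q(4) = 5; p(5) = 5. Hence (p ∘ q ∘ r)(7) = 5.

5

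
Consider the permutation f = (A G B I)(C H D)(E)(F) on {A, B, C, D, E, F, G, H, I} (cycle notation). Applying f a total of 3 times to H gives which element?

H

H lies in the 3-cycle (C H D).
Powers repeat with period 3 on this cycle, and 3 mod 3 = 0, so f^3(H) = f^0(H).
So f^3(H) = H.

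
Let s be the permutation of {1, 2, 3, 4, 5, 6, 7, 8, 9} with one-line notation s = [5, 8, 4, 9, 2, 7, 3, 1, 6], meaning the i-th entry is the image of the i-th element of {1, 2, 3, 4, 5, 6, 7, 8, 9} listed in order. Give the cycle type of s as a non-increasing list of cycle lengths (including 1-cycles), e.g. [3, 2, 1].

The disjoint cycles are (1 5 2 8)(3 4 9 6 7), with lengths 5, 4 in non-increasing order.

[5, 4]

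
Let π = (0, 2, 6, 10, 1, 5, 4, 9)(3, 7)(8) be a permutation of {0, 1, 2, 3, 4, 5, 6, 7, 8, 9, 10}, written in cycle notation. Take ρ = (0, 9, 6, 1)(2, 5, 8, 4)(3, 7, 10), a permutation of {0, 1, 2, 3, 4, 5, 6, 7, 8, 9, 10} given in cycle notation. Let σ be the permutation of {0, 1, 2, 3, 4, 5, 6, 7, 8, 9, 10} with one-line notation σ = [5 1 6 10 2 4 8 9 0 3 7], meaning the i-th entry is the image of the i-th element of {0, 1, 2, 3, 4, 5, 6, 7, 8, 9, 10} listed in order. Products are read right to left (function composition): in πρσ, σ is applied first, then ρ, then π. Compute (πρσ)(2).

5

Apply the permutations in order: σ(2) = 6, then ρ(6) = 1, then π(1) = 5. So (πρσ)(2) = 5.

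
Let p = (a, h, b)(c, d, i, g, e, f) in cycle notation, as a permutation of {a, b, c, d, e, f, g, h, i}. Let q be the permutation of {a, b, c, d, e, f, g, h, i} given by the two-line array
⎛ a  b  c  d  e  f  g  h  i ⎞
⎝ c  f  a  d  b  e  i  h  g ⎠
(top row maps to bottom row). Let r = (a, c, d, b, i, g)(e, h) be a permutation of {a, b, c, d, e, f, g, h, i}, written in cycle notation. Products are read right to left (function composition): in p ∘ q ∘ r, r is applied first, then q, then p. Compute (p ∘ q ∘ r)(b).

Apply the permutations in order: r(b) = i, then q(i) = g, then p(g) = e. So (p ∘ q ∘ r)(b) = e.

e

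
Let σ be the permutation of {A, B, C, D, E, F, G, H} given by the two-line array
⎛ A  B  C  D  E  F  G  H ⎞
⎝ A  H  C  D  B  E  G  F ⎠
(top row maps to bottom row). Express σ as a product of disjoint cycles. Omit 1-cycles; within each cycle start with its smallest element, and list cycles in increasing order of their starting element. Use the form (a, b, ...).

Iterating σ from B gives B → H → F → E → B; that is the 4-cycle (B, H, F, E).
Repeating from the next unused element and collecting all non-trivial cycles gives (B, H, F, E).

(B, H, F, E)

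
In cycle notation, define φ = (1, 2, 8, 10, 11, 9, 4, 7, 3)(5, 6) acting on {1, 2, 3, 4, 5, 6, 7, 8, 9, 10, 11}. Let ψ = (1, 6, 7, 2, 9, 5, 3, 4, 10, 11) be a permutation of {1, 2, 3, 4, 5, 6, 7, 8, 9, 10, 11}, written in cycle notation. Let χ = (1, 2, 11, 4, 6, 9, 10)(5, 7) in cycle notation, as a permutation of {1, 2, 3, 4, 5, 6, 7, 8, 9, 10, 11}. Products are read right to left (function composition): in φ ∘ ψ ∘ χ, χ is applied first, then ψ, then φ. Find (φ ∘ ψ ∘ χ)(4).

Apply the permutations in order: χ(4) = 6, then ψ(6) = 7, then φ(7) = 3. So (φ ∘ ψ ∘ χ)(4) = 3.

3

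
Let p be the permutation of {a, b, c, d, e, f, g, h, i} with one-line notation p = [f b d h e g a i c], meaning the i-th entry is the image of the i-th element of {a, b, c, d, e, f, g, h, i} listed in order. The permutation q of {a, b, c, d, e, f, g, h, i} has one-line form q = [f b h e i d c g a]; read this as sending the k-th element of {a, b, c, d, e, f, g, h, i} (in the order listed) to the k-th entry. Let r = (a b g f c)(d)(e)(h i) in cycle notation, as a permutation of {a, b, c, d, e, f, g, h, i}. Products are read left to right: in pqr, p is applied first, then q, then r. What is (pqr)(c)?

(pqr)(c) = r(q(p(c))). p(c) = d, then q(d) = e, then r(e) = e, so the result is e.

e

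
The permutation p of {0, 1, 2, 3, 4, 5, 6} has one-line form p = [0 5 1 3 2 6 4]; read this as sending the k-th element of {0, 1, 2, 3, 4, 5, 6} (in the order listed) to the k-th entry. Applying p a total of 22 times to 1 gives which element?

6

Tracing 1 → 5 → … returns to 1 after 5 steps, so 1 lies in a 5-cycle (1 5 6 4 2).
Since the cycle has length 5, p^22 acts on it the same as p^2 (22 mod 5 = 2).
Advancing 2 steps from 1: 1 → 5 → 6.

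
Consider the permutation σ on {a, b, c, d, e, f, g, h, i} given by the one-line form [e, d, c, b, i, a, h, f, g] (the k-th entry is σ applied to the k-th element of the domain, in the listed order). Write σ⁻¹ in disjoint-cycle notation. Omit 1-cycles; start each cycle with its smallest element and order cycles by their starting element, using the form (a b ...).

The cycle decomposition of σ is (a e i g h f)(b d).
Reversing each cycle (and rotating so the smallest element leads) gives σ⁻¹ = (a f h g i e)(b d).

(a f h g i e)(b d)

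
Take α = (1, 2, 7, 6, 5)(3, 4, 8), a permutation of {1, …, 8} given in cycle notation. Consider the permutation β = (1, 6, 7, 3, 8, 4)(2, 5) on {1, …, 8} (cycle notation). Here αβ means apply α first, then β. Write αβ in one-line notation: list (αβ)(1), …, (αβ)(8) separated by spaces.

5 3 1 4 6 2 7 8

(αβ)(x) = β(α(x)). Computing each image: β(α(1)) = β(2) = 5, β(α(2)) = β(7) = 3, β(α(3)) = β(4) = 1, β(α(4)) = β(8) = 4, β(α(5)) = β(1) = 6, β(α(6)) = β(5) = 2, β(α(7)) = β(6) = 7, β(α(8)) = β(3) = 8.
Hence αβ = [5 3 1 4 6 2 7 8].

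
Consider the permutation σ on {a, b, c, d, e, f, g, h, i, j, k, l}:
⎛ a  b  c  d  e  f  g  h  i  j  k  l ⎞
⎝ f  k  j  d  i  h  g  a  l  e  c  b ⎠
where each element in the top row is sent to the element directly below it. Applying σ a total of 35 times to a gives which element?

h

Tracing a → f → … returns to a after 3 steps, so a lies in a 3-cycle (a, f, h).
On a 3-cycle, σ^3 is the identity, so σ^35 = σ^2 there (35 ≡ 2 mod 3).
Stepping 2 places around the cycle: a → f → h.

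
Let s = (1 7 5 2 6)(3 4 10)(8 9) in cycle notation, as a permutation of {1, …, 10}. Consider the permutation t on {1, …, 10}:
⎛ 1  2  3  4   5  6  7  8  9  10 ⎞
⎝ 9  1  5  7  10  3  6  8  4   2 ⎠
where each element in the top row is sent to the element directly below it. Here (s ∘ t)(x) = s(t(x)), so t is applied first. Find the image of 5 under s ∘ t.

3

(s ∘ t)(5) = s(t(5)). t(5) = 10, then s(10) = 3. So (s ∘ t)(5) = 3.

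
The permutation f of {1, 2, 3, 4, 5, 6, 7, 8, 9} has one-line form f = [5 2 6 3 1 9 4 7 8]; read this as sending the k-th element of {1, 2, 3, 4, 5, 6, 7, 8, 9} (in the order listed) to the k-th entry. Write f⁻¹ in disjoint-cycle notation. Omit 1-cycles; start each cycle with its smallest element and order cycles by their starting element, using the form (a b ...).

(1 5)(3 4 7 8 9 6)

The cycle decomposition of f is (1 5)(3 6 9 8 7 4).
The inverse reverses every cycle; in canonical form, f⁻¹ = (1 5)(3 4 7 8 9 6).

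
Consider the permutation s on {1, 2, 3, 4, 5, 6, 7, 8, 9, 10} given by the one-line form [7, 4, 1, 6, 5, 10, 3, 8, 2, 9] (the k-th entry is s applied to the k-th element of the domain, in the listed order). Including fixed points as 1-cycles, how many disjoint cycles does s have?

The cycle decomposition is (1, 7, 3)(2, 4, 6, 10, 9)(5)(8), which has 4 cycles (counting 1-cycles).

4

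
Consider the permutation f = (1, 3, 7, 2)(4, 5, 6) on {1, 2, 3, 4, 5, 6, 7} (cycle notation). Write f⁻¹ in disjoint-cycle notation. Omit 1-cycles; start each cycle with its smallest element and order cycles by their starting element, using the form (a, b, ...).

Inverting a permutation written in cycle notation just reverses the order within every cycle.
After reversing and putting each cycle's least element first, f⁻¹ = (1, 2, 7, 3)(4, 6, 5).

(1, 2, 7, 3)(4, 6, 5)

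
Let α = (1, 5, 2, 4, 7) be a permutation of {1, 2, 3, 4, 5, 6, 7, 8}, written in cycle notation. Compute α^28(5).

7

5 lies in the 5-cycle (1, 5, 2, 4, 7).
Since the cycle has length 5, α^28 acts on it the same as α^3 (28 mod 5 = 3).
Stepping 3 places around the cycle: 5 → 2 → 4 → 7.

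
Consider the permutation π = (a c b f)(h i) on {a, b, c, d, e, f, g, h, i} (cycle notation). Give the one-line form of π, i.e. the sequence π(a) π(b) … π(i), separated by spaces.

Image by image: a→c, b→f, c→b, d→d, e→e, f→a, g→g, h→i, i→h.
So the one-line form is c f b d e a g i h.

c f b d e a g i h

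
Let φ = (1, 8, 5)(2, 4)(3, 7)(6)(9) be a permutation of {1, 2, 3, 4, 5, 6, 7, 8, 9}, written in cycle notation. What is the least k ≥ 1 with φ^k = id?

6

The disjoint cycles have lengths 3, 2, 2, 1, 1.
Since disjoint cycles commute, ord(φ) = lcm(3, 2, 2) = 6.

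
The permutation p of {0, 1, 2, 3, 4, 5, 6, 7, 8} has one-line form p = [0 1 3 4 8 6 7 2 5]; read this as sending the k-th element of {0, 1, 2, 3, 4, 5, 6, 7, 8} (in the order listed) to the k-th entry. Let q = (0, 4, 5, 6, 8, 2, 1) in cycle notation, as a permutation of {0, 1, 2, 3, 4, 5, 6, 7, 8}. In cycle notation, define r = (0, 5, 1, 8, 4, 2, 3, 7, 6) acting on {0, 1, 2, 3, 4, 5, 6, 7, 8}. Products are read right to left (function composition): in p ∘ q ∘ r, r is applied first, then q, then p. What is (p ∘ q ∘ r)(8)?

6

(p ∘ q ∘ r)(8) = p(q(r(8))). r(8) = 4, then q(4) = 5, then p(5) = 6, so the result is 6.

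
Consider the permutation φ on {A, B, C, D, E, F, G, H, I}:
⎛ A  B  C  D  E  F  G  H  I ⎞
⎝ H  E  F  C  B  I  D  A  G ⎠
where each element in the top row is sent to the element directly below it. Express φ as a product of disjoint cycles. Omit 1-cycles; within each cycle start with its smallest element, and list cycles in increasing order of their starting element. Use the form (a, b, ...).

From A: A → H → A, closing the cycle (A, H).
Continuing from each remaining unvisited element yields (A, H)(B, E)(C, F, I, G, D).

(A, H)(B, E)(C, F, I, G, D)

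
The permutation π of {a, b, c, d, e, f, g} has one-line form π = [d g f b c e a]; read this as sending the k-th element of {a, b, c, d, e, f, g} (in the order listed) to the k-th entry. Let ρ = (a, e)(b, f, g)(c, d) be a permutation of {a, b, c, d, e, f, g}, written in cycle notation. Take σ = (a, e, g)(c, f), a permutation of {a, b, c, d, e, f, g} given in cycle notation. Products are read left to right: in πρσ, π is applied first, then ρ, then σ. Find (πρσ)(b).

Apply the permutations in order: π(b) = g, then ρ(g) = b, then σ(b) = b. So (πρσ)(b) = b.

b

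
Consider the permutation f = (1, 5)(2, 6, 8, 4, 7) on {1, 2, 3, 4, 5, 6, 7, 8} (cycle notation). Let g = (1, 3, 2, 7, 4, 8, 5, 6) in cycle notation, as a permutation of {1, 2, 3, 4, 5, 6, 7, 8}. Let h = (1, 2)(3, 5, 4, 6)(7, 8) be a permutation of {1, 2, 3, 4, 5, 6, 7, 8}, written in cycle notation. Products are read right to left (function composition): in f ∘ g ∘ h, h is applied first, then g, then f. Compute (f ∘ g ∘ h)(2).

3

Apply the permutations in order: h(2) = 1, then g(1) = 3, then f(3) = 3. So (f ∘ g ∘ h)(2) = 3.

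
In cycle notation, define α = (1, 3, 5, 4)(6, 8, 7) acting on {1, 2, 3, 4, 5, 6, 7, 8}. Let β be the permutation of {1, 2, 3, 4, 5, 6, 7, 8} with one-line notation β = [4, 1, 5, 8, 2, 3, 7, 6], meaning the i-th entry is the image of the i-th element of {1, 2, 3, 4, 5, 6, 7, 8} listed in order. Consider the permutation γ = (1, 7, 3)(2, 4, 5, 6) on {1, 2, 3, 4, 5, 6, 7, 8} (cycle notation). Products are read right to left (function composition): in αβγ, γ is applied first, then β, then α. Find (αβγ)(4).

Chase 4: γ(4) = 5; β(5) = 2; α(2) = 2. Hence (αβγ)(4) = 2.

2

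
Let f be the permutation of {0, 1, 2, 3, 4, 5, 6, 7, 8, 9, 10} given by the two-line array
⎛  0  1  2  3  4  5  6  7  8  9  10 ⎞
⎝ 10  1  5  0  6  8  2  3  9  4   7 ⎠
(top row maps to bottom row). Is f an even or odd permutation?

In disjoint-cycle form the cycle lengths are 6, 4, 1.
A cycle is odd iff its length is even; f has 2 even-length cycles, so sgn(f) = (−1)^2 and f is even.

even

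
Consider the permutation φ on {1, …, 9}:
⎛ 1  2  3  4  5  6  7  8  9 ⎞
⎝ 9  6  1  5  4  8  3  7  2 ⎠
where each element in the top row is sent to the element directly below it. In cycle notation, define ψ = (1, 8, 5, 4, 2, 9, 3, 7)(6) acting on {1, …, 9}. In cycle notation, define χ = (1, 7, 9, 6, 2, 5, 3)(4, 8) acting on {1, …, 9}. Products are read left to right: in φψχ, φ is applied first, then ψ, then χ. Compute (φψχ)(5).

5

Apply the permutations in order: φ(5) = 4, then ψ(4) = 2, then χ(2) = 5. So (φψχ)(5) = 5.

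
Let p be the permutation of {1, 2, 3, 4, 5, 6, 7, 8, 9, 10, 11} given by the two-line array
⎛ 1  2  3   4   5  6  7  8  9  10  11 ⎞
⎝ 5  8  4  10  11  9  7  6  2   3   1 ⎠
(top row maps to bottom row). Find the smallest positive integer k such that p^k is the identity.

12

Decomposing into disjoint cycles gives cycle lengths 4, 3, 3, 1.
The order of p is the least common multiple of its cycle lengths: lcm(4, 3, 3) = 12.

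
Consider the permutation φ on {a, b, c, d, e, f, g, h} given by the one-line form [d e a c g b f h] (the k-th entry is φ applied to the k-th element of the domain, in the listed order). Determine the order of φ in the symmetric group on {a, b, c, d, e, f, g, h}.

12

Writing φ as disjoint cycles, the cycle lengths are 4, 3, 1.
The order of φ is the least common multiple of its cycle lengths: lcm(4, 3) = 12.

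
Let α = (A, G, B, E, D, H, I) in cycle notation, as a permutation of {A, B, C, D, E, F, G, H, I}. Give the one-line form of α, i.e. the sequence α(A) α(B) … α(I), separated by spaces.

Reading each image from the cycles: A→G, B→E, C→C, D→H, E→D, F→F, G→B, H→I, I→A.
Listing these in domain order gives G E C H D F B I A.

G E C H D F B I A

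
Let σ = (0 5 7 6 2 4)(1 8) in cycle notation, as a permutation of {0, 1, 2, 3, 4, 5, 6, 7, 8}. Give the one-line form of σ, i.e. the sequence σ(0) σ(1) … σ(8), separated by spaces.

Each element maps to the next entry in its cycle (wrapping to the front): 0↦5, 1↦8, 2↦4, 3↦3, 4↦0, 5↦7, 6↦2, 7↦6, 8↦1.
So the one-line form is 5 8 4 3 0 7 2 6 1.

5 8 4 3 0 7 2 6 1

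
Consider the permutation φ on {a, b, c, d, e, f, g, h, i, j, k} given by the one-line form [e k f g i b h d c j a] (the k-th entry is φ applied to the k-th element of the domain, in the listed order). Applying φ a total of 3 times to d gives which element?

d

Tracing d → g → … returns to d after 3 steps, so d lies in a 3-cycle (d g h).
On a 3-cycle, φ^3 is the identity, so φ^3 = φ^0 there (3 ≡ 0 mod 3).
So φ^3(d) = d.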